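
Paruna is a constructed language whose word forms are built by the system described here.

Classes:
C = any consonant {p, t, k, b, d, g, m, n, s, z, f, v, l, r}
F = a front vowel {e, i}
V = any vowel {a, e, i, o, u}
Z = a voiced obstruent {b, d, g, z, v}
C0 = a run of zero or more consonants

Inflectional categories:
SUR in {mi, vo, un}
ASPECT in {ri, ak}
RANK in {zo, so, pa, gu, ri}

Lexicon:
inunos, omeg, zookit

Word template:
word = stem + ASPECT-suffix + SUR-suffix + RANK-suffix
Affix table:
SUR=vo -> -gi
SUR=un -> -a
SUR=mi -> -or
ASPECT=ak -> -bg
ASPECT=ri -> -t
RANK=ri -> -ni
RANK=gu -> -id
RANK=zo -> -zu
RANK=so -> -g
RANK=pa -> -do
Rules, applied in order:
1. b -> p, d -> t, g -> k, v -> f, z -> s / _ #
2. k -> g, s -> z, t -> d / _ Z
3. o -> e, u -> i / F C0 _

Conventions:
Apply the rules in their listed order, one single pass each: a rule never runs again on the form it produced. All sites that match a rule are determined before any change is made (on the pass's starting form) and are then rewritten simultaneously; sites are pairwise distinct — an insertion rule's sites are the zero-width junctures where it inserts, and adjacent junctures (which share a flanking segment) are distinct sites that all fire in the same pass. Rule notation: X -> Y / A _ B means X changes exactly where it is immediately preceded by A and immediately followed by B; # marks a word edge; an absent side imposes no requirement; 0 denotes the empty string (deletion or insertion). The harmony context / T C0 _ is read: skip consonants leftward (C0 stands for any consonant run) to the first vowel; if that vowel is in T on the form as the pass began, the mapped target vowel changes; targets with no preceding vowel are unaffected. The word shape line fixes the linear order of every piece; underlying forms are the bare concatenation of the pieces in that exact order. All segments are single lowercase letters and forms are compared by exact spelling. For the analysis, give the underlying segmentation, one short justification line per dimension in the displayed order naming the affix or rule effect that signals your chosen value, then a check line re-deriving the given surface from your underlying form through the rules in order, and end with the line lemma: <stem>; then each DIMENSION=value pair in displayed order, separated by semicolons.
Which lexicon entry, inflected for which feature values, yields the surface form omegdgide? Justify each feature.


underlying: omeg-t-gi-do
SUR=vo - signalled by the affix -gi
ASPECT=ri - signalled by the affix -t
RANK=pa - signalled by the affix -do
check: omegtgido -> omegtgido -> omegdgido -> omegdgide
lemma: omeg; SUR=vo; ASPECT=ri; RANK=pa


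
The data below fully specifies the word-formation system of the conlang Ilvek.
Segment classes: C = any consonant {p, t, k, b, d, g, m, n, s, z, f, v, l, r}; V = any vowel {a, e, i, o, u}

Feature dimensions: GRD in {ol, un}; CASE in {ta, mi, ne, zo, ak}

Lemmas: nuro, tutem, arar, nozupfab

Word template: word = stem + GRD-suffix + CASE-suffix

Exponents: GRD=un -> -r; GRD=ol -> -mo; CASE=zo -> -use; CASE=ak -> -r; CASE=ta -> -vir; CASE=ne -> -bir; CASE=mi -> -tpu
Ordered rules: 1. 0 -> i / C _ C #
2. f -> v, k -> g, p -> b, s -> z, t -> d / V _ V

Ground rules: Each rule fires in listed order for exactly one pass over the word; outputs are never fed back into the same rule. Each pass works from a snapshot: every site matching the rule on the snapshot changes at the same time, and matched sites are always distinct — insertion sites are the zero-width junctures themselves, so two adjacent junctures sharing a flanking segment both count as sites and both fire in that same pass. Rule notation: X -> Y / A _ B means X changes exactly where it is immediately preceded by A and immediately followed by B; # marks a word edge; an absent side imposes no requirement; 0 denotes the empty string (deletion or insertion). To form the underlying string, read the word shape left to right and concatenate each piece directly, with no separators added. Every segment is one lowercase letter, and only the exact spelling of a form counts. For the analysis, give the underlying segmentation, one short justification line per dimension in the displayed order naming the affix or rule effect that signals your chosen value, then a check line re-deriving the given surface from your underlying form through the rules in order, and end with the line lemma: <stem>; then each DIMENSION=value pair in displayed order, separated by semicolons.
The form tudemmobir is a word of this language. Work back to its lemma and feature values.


underlying: tutem-mo-bir
GRD=ol - signalled by the affix -mo
CASE=ne - signalled by the affix -bir
check: tutemmobir -> tutemmobir -> tudemmobir
lemma: tutem; GRD=ol; CASE=ne


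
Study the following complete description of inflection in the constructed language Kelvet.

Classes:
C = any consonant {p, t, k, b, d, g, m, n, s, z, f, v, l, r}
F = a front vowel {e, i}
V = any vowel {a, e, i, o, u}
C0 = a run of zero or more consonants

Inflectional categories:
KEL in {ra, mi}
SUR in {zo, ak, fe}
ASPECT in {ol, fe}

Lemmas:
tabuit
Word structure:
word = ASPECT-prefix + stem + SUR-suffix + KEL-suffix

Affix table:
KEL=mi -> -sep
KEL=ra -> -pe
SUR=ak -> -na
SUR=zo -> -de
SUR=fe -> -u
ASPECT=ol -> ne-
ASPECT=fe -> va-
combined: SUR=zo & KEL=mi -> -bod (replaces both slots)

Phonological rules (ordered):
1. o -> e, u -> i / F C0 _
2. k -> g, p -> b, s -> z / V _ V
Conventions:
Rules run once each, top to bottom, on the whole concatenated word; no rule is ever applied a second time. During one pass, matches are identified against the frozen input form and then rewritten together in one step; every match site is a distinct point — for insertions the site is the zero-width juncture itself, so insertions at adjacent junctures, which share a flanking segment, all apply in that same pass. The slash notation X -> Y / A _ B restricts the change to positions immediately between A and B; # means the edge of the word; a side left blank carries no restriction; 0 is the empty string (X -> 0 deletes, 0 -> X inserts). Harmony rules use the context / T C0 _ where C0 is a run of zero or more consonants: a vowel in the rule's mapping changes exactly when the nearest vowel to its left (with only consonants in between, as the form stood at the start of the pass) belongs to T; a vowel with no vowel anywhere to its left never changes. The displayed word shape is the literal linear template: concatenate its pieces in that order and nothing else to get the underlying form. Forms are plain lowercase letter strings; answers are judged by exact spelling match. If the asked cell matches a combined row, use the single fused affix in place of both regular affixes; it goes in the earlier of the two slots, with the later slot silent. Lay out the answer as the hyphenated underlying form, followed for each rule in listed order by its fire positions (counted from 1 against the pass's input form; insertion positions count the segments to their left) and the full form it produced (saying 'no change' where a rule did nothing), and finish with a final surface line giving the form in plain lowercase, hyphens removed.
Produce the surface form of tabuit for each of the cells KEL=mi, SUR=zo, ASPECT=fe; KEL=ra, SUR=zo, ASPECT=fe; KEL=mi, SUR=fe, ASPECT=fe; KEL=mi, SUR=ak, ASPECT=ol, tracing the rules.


cell KEL=mi, SUR=zo, ASPECT=fe:
underlying: va-tabuit-bod
1. o -> e, u -> i / F C0 _: fires at position(s) 10: vatabuitbed
2. k -> g, p -> b, s -> z / V _ V: no change
surface: vatabuitbed

cell KEL=ra, SUR=zo, ASPECT=fe:
underlying: va-tabuit-de-pe
1. o -> e, u -> i / F C0 _: no change
2. k -> g, p -> b, s -> z / V _ V: fires at position(s) 11: vatabuitdebe
surface: vatabuitdebe

cell KEL=mi, SUR=fe, ASPECT=fe:
underlying: va-tabuit-u-sep
1. o -> e, u -> i / F C0 _: fires at position(s) 9: vatabuitisep
2. k -> g, p -> b, s -> z / V _ V: fires at position(s) 10: vatabuitizep
surface: vatabuitizep

cell KEL=mi, SUR=ak, ASPECT=ol:
underlying: ne-tabuit-na-sep
1. o -> e, u -> i / F C0 _: no change
2. k -> g, p -> b, s -> z / V _ V: fires at position(s) 11: netabuitnazep
surface: netabuitnazep


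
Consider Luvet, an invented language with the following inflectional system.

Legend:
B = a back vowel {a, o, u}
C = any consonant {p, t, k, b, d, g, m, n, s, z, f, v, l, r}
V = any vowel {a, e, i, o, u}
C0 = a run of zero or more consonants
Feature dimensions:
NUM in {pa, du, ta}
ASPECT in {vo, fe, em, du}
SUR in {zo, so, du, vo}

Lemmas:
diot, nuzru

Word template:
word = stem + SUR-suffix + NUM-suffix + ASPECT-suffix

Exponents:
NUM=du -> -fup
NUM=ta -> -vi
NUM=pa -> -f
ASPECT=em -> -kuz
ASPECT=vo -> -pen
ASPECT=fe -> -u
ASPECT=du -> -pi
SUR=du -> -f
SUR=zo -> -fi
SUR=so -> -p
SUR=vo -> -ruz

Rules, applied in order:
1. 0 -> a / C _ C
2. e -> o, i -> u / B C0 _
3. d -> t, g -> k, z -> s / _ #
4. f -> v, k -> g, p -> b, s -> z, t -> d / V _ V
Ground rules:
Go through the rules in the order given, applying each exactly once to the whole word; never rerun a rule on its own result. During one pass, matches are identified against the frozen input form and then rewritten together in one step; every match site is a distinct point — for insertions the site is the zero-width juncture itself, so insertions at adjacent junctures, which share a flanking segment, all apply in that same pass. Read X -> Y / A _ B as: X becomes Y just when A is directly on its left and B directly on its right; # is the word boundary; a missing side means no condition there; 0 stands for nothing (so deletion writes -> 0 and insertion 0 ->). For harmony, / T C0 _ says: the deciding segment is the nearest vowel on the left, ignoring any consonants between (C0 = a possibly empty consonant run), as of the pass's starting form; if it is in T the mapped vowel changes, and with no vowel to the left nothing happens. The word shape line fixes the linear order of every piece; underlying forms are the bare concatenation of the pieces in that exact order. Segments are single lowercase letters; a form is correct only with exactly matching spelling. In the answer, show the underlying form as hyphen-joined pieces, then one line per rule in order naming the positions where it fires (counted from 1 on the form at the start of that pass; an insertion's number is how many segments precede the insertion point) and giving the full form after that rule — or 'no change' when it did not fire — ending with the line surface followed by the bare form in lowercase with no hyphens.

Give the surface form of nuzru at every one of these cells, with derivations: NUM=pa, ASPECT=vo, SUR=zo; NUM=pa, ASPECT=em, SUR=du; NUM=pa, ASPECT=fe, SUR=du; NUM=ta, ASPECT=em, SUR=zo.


cell NUM=pa, ASPECT=vo, SUR=zo:
underlying: nuzru-fi-f-pen
1. 0 -> a / C _ C: inserts after position(s) 3, 8: nuzarufifapen
2. e -> o, i -> u / B C0 _: fires at position(s) 8, 12: nuzarufufapon
3. d -> t, g -> k, z -> s / _ #: no change
4. f -> v, k -> g, p -> b, s -> z, t -> d / V _ V: fires at position(s) 7, 9, 11: nuzaruvuvabon
surface: nuzaruvuvabon

cell NUM=pa, ASPECT=em, SUR=du:
underlying: nuzru-f-f-kuz
1. 0 -> a / C _ C: inserts after position(s) 3, 6, 7: nuzarufafakuz
2. e -> o, i -> u / B C0 _: no change
3. d -> t, g -> k, z -> s / _ #: fires at position(s) 13: nuzarufafakus
4. f -> v, k -> g, p -> b, s -> z, t -> d / V _ V: fires at position(s) 7, 9, 11: nuzaruvavagus
surface: nuzaruvavagus

cell NUM=pa, ASPECT=fe, SUR=du:
underlying: nuzru-f-f-u
1. 0 -> a / C _ C: inserts after position(s) 3, 6: nuzarufafu
2. e -> o, i -> u / B C0 _: no change
3. d -> t, g -> k, z -> s / _ #: no change
4. f -> v, k -> g, p -> b, s -> z, t -> d / V _ V: fires at position(s) 7, 9: nuzaruvavu
surface: nuzaruvavu

cell NUM=ta, ASPECT=em, SUR=zo:
underlying: nuzru-fi-vi-kuz
1. 0 -> a / C _ C: inserts after position(s) 3: nuzarufivikuz
2. e -> o, i -> u / B C0 _: fires at position(s) 8: nuzarufuvikuz
3. d -> t, g -> k, z -> s / _ #: fires at position(s) 13: nuzarufuvikus
4. f -> v, k -> g, p -> b, s -> z, t -> d / V _ V: fires at position(s) 7, 11: nuzaruvuvigus
surface: nuzaruvuvigus


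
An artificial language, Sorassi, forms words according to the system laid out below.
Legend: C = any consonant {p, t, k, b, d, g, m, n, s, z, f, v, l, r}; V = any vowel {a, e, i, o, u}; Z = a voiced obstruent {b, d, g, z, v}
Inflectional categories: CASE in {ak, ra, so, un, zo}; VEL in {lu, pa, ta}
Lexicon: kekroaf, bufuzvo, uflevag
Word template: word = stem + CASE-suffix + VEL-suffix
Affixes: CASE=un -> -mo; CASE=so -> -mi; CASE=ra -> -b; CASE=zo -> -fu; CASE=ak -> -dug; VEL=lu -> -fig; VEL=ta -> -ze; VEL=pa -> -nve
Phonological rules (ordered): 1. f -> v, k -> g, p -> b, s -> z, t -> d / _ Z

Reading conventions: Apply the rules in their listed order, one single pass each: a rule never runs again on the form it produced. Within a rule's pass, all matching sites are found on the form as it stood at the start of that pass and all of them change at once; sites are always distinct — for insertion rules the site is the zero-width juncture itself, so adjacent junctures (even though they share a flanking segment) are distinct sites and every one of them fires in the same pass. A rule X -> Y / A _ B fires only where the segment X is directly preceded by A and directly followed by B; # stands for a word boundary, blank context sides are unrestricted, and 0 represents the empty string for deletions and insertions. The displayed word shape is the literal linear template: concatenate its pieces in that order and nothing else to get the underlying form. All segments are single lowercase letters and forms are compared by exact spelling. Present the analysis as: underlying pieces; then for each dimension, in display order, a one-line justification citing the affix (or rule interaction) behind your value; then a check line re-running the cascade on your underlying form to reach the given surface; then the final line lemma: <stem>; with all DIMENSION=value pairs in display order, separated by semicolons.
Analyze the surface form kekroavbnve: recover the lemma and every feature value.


underlying: kekroaf-b-nve
CASE=ra - signalled by the affix -b
VEL=pa - signalled by the affix -nve
check: kekroafbnve -> kekroavbnve
lemma: kekroaf; CASE=ra; VEL=pa


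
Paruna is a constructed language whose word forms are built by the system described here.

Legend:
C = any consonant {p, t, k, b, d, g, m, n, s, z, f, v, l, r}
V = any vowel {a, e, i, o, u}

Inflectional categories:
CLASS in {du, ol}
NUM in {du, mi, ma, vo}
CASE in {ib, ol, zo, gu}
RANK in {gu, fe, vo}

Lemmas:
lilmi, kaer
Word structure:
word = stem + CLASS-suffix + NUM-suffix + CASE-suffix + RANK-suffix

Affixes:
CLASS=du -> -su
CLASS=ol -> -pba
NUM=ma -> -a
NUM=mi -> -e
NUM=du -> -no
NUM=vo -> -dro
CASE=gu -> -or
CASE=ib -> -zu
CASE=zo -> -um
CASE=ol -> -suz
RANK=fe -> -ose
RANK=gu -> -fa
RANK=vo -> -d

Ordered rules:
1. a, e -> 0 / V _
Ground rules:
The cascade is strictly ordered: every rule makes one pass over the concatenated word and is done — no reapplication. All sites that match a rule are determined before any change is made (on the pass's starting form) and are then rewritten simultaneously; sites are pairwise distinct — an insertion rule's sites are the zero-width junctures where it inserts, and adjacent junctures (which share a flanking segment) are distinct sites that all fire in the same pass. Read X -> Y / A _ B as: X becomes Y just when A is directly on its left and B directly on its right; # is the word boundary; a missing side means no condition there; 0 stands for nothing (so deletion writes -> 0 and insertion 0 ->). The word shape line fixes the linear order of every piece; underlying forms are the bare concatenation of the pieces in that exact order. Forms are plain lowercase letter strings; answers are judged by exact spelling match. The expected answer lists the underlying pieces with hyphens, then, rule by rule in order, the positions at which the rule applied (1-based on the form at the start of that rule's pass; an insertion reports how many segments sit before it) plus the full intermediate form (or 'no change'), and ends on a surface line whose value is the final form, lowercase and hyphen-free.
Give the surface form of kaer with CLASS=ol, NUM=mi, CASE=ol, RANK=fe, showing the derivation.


underlying: kaer-pba-e-suz-ose
1. a, e -> 0 / V _: fires at position(s) 3, 8: karpbasuzose
surface: karpbasuzose


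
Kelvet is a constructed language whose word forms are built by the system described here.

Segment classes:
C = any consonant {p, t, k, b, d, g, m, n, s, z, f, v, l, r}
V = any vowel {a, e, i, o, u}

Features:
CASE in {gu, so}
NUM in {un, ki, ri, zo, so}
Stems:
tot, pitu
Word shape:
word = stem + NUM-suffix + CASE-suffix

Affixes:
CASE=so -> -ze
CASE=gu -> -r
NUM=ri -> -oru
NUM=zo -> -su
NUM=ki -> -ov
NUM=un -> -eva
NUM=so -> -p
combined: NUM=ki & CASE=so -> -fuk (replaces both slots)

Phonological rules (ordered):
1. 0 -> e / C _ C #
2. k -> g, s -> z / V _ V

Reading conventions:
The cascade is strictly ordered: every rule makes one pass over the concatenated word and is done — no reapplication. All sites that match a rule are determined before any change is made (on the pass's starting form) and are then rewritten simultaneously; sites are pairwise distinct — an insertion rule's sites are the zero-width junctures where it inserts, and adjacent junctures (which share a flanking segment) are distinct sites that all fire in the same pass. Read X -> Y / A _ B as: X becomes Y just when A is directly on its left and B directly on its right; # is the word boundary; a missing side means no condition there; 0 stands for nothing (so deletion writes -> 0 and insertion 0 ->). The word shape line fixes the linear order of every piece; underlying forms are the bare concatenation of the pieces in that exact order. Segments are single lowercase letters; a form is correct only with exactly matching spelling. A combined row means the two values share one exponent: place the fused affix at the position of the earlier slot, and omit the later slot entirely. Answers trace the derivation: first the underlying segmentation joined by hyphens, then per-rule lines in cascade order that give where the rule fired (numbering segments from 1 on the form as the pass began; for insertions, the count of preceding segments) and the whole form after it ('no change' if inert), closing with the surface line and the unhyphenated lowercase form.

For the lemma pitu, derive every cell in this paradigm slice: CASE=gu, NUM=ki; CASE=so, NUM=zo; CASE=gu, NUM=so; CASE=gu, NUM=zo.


cell CASE=gu, NUM=ki:
underlying: pitu-ov-r
1. 0 -> e / C _ C #: inserts after position(s) 6: pituover
2. k -> g, s -> z / V _ V: no change
surface: pituover

cell CASE=so, NUM=zo:
underlying: pitu-su-ze
1. 0 -> e / C _ C #: no change
2. k -> g, s -> z / V _ V: fires at position(s) 5: pituzuze
surface: pituzuze

cell CASE=gu, NUM=so:
underlying: pitu-p-r
1. 0 -> e / C _ C #: inserts after position(s) 5: pituper
2. k -> g, s -> z / V _ V: no change
surface: pituper

cell CASE=gu, NUM=zo:
underlying: pitu-su-r
1. 0 -> e / C _ C #: no change
2. k -> g, s -> z / V _ V: fires at position(s) 5: pituzur
surface: pituzur


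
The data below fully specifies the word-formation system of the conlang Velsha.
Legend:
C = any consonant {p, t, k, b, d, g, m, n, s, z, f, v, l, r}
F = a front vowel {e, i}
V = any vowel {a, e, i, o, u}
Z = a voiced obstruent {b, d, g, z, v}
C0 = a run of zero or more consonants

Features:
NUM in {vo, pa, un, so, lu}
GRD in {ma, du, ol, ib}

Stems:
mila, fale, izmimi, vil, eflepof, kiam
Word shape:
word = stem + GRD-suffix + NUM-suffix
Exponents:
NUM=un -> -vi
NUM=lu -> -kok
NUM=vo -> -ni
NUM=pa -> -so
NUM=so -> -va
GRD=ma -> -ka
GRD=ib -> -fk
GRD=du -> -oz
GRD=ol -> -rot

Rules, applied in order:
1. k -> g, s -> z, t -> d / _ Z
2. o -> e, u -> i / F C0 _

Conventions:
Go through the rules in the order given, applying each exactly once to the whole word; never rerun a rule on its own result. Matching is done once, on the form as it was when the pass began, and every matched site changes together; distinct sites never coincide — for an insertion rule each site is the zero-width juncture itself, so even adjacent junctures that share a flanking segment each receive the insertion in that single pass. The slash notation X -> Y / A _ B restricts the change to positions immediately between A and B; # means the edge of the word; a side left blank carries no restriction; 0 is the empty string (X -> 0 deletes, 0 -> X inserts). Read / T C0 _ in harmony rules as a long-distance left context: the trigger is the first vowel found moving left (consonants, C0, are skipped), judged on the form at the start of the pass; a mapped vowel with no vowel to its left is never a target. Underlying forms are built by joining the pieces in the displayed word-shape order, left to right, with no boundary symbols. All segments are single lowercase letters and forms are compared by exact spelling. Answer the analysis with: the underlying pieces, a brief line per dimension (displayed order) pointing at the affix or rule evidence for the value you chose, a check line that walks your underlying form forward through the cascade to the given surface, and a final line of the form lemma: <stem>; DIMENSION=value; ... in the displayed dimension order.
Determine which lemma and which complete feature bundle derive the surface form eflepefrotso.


underlying: eflepof-rot-so
NUM=pa - signalled by the affix -so
GRD=ol - signalled by the affix -rot
check: eflepofrotso -> eflepofrotso -> eflepefrotso
lemma: eflepof; NUM=pa; GRD=ol


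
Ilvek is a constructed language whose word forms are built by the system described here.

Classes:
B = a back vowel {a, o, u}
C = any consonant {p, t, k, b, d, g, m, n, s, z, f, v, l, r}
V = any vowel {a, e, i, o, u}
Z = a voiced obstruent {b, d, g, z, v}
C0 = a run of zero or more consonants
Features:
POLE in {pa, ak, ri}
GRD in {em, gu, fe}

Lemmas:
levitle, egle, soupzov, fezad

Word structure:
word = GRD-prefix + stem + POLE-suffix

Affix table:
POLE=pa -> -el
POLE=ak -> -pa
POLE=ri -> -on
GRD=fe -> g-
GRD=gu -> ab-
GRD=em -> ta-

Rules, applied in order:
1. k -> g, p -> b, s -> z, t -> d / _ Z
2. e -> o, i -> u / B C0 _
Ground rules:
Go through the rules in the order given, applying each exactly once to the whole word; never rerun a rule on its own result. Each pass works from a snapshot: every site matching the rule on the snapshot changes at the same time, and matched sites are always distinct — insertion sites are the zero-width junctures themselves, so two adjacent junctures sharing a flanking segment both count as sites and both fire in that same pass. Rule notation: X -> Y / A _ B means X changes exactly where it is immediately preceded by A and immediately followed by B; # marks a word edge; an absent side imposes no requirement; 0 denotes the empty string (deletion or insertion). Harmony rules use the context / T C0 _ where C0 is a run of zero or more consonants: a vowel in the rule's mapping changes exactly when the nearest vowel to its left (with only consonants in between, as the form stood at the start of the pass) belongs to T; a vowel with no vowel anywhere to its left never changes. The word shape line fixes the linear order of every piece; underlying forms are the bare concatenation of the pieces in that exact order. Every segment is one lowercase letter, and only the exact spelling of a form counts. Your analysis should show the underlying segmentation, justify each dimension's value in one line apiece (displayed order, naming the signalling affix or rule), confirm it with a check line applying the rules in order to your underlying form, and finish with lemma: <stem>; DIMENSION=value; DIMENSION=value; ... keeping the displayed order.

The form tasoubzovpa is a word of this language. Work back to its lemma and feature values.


underlying: ta-soupzov-pa
POLE=ak - signalled by the affix -pa
GRD=em - signalled by the affix ta-
check: tasoupzovpa -> tasoubzovpa -> tasoubzovpa
lemma: soupzov; POLE=ak; GRD=em


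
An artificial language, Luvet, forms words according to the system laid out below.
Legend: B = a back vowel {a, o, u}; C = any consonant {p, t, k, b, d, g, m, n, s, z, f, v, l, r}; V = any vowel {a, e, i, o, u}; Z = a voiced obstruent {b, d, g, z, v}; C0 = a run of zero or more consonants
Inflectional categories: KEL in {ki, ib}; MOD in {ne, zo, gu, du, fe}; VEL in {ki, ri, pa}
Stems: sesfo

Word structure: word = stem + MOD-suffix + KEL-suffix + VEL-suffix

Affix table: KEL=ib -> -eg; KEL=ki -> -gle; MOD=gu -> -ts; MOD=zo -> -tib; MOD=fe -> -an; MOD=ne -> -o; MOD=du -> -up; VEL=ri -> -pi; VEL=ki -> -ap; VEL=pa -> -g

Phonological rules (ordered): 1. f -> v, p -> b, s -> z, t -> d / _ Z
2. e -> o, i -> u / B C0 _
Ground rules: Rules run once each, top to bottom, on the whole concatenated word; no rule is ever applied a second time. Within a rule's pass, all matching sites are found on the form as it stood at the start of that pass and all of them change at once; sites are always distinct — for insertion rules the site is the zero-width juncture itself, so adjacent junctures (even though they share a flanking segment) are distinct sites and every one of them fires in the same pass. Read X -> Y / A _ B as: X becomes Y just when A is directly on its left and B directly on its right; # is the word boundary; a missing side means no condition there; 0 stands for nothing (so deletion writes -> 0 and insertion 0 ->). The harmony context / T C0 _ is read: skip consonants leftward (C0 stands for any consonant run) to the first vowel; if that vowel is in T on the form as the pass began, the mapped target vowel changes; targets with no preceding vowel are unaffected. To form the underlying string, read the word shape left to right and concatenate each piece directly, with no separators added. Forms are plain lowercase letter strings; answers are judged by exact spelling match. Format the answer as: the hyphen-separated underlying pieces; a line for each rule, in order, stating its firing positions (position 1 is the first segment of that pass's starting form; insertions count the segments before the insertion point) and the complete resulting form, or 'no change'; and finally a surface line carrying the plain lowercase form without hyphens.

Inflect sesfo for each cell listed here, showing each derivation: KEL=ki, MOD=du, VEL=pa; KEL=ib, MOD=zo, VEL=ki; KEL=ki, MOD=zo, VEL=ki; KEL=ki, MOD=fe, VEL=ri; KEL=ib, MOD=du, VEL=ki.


cell KEL=ki, MOD=du, VEL=pa:
underlying: sesfo-up-gle-g
1. f -> v, p -> b, s -> z, t -> d / _ Z: fires at position(s) 7: sesfoubgleg
2. e -> o, i -> u / B C0 _: fires at position(s) 10: sesfoubglog
surface: sesfoubglog

cell KEL=ib, MOD=zo, VEL=ki:
underlying: sesfo-tib-eg-ap
1. f -> v, p -> b, s -> z, t -> d / _ Z: no change
2. e -> o, i -> u / B C0 _: fires at position(s) 7: sesfotubegap
surface: sesfotubegap

cell KEL=ki, MOD=zo, VEL=ki:
underlying: sesfo-tib-gle-ap
1. f -> v, p -> b, s -> z, t -> d / _ Z: no change
2. e -> o, i -> u / B C0 _: fires at position(s) 7: sesfotubgleap
surface: sesfotubgleap

cell KEL=ki, MOD=fe, VEL=ri:
underlying: sesfo-an-gle-pi
1. f -> v, p -> b, s -> z, t -> d / _ Z: no change
2. e -> o, i -> u / B C0 _: fires at position(s) 10: sesfoanglopi
surface: sesfoanglopi

cell KEL=ib, MOD=du, VEL=ki:
underlying: sesfo-up-eg-ap
1. f -> v, p -> b, s -> z, t -> d / _ Z: no change
2. e -> o, i -> u / B C0 _: fires at position(s) 8: sesfoupogap
surface: sesfoupogap


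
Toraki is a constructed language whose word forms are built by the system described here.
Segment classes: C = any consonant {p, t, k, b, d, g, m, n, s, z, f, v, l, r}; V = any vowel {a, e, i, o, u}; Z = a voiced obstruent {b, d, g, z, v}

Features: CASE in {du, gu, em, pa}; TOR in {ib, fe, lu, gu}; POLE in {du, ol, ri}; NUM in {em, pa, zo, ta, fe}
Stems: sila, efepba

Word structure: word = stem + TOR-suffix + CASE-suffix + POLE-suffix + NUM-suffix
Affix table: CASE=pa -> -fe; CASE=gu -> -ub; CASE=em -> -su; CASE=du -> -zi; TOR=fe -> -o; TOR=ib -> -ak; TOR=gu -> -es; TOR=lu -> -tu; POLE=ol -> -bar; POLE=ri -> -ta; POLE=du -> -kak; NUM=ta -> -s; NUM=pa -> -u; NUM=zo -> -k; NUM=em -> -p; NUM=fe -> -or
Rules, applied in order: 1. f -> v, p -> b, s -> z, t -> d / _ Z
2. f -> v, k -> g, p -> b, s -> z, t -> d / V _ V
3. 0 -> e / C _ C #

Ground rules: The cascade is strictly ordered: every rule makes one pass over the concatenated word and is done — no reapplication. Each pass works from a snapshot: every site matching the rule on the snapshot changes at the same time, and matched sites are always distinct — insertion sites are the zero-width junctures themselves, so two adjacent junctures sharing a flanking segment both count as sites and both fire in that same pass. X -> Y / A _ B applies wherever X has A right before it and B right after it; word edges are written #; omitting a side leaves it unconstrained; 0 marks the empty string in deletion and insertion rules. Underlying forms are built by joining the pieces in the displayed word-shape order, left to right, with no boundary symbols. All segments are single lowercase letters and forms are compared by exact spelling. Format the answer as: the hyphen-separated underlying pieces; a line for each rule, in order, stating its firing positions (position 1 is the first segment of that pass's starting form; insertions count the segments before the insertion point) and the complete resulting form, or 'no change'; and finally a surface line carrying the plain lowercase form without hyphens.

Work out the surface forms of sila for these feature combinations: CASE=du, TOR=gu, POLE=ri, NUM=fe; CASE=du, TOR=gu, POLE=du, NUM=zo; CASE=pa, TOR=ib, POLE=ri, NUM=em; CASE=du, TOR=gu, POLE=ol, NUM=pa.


cell CASE=du, TOR=gu, POLE=ri, NUM=fe:
underlying: sila-es-zi-ta-or
1. f -> v, p -> b, s -> z, t -> d / _ Z: fires at position(s) 6: silaezzitaor
2. f -> v, k -> g, p -> b, s -> z, t -> d / V _ V: fires at position(s) 9: silaezzidaor
3. 0 -> e / C _ C #: no change
surface: silaezzidaor

cell CASE=du, TOR=gu, POLE=du, NUM=zo:
underlying: sila-es-zi-kak-k
1. f -> v, p -> b, s -> z, t -> d / _ Z: fires at position(s) 6: silaezzikakk
2. f -> v, k -> g, p -> b, s -> z, t -> d / V _ V: fires at position(s) 9: silaezzigakk
3. 0 -> e / C _ C #: inserts after position(s) 11: silaezzigakek
surface: silaezzigakek

cell CASE=pa, TOR=ib, POLE=ri, NUM=em:
underlying: sila-ak-fe-ta-p
1. f -> v, p -> b, s -> z, t -> d / _ Z: no change
2. f -> v, k -> g, p -> b, s -> z, t -> d / V _ V: fires at position(s) 9: silaakfedap
3. 0 -> e / C _ C #: no change
surface: silaakfedap

cell CASE=du, TOR=gu, POLE=ol, NUM=pa:
underlying: sila-es-zi-bar-u
1. f -> v, p -> b, s -> z, t -> d / _ Z: fires at position(s) 6: silaezzibaru
2. f -> v, k -> g, p -> b, s -> z, t -> d / V _ V: no change
3. 0 -> e / C _ C #: no change
surface: silaezzibaru


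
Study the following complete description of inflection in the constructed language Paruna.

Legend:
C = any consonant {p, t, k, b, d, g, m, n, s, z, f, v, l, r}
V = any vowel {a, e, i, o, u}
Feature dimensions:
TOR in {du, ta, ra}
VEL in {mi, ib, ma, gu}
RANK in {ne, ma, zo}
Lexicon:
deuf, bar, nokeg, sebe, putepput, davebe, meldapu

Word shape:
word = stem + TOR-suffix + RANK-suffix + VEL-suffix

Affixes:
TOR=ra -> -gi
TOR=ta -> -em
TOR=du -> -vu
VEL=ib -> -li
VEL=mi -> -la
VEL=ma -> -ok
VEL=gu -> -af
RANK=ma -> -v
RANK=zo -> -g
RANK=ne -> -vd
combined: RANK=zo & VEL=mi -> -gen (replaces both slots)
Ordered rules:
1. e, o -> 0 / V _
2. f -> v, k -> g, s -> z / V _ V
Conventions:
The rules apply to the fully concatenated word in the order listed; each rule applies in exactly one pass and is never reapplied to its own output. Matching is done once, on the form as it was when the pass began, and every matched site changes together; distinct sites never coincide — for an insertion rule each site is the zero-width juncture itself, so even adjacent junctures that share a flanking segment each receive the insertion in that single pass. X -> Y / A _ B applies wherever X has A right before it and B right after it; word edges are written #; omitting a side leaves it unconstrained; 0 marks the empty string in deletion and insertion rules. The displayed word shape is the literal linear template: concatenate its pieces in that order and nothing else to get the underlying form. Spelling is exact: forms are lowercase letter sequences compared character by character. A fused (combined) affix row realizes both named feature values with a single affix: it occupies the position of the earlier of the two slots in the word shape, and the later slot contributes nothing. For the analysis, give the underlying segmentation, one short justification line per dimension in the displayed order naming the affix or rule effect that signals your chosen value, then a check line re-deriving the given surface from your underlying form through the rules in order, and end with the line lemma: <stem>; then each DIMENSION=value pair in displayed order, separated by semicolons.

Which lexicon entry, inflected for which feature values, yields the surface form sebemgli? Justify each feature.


underlying: sebe-em-g-li
TOR=ta - signalled by the affix -em
VEL=ib - signalled by the affix -li
RANK=zo - signalled by the affix -g
check: sebeemgli -> sebemgli -> sebemgli
lemma: sebe; TOR=ta; VEL=ib; RANK=zo


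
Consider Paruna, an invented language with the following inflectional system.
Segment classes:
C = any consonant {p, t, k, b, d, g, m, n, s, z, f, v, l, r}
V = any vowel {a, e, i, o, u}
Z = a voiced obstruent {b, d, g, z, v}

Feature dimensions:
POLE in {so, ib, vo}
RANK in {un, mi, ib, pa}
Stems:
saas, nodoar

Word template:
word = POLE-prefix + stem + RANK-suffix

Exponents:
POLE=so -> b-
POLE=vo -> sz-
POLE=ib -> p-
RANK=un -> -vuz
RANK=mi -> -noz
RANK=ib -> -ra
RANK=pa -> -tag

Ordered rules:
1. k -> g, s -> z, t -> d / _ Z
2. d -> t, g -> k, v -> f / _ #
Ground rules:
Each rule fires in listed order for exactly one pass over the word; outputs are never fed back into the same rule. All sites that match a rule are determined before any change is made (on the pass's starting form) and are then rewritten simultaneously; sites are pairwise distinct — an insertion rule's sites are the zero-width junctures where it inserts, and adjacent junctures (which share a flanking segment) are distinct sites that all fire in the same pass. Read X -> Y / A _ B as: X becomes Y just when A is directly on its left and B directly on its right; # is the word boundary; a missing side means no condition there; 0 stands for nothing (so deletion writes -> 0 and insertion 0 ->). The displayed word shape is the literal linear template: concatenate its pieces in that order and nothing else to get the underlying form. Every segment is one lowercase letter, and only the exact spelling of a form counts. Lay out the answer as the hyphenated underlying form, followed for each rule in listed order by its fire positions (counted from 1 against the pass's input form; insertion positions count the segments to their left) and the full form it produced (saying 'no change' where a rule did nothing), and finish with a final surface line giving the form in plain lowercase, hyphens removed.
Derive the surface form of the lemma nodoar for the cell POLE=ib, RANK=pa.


underlying: p-nodoar-tag
1. k -> g, s -> z, t -> d / _ Z: no change
2. d -> t, g -> k, v -> f / _ #: fires at position(s) 10: pnodoartak
surface: pnodoartak


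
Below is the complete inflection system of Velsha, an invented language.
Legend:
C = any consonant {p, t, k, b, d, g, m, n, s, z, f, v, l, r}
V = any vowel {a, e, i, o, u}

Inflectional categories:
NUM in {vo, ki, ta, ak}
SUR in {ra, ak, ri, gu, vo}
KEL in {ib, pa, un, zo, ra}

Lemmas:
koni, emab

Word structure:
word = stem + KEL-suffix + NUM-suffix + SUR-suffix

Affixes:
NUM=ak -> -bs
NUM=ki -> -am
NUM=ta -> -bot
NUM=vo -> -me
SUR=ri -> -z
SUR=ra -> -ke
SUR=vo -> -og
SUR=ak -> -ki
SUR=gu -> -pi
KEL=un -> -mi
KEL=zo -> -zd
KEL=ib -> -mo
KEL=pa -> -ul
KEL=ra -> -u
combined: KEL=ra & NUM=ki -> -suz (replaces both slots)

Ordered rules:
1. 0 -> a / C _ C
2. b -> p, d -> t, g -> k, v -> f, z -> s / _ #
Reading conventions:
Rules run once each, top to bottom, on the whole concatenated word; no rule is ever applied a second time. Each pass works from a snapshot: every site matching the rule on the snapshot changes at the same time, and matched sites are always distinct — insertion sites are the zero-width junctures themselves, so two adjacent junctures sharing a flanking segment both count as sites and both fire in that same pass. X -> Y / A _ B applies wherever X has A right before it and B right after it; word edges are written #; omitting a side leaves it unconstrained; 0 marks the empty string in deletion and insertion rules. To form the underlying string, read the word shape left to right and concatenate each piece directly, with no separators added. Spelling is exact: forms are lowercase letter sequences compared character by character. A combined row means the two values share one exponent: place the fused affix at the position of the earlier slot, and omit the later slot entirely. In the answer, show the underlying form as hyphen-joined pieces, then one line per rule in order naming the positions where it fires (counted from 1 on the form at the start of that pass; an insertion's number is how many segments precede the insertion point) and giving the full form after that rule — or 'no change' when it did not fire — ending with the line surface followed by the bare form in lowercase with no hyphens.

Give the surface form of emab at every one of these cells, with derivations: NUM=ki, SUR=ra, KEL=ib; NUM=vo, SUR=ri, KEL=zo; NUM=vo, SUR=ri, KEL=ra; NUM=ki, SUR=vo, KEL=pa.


cell NUM=ki, SUR=ra, KEL=ib:
underlying: emab-mo-am-ke
1. 0 -> a / C _ C: inserts after position(s) 4, 8: emabamoamake
2. b -> p, d -> t, g -> k, v -> f, z -> s / _ #: no change
surface: emabamoamake

cell NUM=vo, SUR=ri, KEL=zo:
underlying: emab-zd-me-z
1. 0 -> a / C _ C: inserts after position(s) 4, 5, 6: emabazadamez
2. b -> p, d -> t, g -> k, v -> f, z -> s / _ #: fires at position(s) 12: emabazadames
surface: emabazadames

cell NUM=vo, SUR=ri, KEL=ra:
underlying: emab-u-me-z
1. 0 -> a / C _ C: no change
2. b -> p, d -> t, g -> k, v -> f, z -> s / _ #: fires at position(s) 8: emabumes
surface: emabumes

cell NUM=ki, SUR=vo, KEL=pa:
underlying: emab-ul-am-og
1. 0 -> a / C _ C: no change
2. b -> p, d -> t, g -> k, v -> f, z -> s / _ #: fires at position(s) 10: emabulamok
surface: emabulamok


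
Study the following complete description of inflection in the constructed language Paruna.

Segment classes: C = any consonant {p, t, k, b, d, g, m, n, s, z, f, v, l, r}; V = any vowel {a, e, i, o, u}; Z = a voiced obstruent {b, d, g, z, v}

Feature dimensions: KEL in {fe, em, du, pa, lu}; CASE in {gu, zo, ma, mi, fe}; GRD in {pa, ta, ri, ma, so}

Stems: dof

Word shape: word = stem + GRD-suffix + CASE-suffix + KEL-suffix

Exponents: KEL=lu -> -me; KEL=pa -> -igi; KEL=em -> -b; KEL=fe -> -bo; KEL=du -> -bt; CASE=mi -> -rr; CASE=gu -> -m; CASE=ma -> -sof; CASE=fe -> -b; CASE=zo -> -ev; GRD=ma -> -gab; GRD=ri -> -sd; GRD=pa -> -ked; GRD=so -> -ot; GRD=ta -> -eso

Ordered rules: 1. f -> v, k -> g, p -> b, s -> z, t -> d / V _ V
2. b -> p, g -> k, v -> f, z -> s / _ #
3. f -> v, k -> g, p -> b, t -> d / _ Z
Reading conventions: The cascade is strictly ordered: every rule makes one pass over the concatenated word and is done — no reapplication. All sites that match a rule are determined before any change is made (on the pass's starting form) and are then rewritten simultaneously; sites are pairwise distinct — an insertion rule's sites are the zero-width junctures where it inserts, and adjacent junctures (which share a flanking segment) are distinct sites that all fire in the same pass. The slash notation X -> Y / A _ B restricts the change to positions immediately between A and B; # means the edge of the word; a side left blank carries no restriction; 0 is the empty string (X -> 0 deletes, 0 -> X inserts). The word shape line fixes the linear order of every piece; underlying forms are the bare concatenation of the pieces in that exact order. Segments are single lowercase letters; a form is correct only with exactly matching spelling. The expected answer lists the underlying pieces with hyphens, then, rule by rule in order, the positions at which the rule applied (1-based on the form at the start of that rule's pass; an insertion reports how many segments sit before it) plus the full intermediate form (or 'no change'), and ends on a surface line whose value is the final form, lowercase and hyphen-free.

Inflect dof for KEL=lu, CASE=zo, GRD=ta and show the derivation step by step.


underlying: dof-eso-ev-me
1. f -> v, k -> g, p -> b, s -> z, t -> d / V _ V: fires at position(s) 3, 5: dovezoevme
2. b -> p, g -> k, v -> f, z -> s / _ #: no change
3. f -> v, k -> g, p -> b, t -> d / _ Z: no change
surface: dovezoevme
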